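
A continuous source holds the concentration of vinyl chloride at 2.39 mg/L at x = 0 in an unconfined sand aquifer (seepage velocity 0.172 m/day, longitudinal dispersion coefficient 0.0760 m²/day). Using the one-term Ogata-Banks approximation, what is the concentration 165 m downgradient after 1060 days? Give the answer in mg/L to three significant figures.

For a continuous step input, C/C₀ ≈ ½·erfc((x−vt)/(2√(Dt))).
vt = 0.172 × 1060 = 182.32 m and 2√(Dt) = 2√(0.0760 × 1060) = 17.95 m.
Argument (x−vt)/(2√(Dt)) = (165 − 182.32)/17.95 = -0.9649; ½·erfc(-0.9649) = 0.9138.
C = 2.39 × 0.9138 = 2.18 mg/L.

2.18 mg/L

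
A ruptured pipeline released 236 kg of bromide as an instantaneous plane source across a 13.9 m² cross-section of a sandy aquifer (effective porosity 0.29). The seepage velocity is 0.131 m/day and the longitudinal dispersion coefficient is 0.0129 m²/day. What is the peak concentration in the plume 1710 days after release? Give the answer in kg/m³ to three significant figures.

The peak of an instantaneous 1D plume sits at x = vt; there the Gaussian factor is 1 and C_max = M/(n_e·A·√(4πDt)), where n_e·A is the pore area the mass is dissolved in.
√(4πDt) = √(4π × 0.0129 × 1710) = 16.65 m, so C_max = 236/(0.29 × 13.9 × 16.65) = 3.52 kg/m³.

3.52 kg/m³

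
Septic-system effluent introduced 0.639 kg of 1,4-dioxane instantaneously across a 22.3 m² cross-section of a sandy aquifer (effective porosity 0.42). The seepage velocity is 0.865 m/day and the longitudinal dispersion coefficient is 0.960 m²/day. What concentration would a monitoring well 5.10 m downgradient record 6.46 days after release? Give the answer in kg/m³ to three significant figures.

0.00765 kg/m³

For an instantaneous plane source, C(x,t) = M/(n_e·A·√(4πDt)) · exp(−(x−vt)²/(4Dt)), with n_e·A the pore (flow) area.
Plume center vt = 0.865 × 6.46 = 5.5879 m, so the well at 5.10 m is 0.4879 m upgradient of the peak.
√(4πDt) = 8.828 m, giving peak height M/(n_e·A·√(4πDt)) = 0.639/(0.42 × 22.3 × 8.828) = 0.007728 kg/m³.
(x−vt)²/(4Dt) = (-0.4879)²/(4 × 0.960 × 6.46) = 0.009596; exp(−0.009596) = 0.9904.
C = 0.007728 × 0.9904 = 0.00765 kg/m³.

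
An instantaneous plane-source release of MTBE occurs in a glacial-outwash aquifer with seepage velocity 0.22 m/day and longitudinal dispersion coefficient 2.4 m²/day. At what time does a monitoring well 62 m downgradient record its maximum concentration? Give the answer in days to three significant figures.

237 days

For the 1D instantaneous-source solution, setting ∂C/∂t = 0 at fixed x gives v²t² + 2Dt − x² = 0, so t = (√(D² + v²x²) − D)/v².
√(D² + v²x²) = √(2.4² + 0.22² × 62²) = 13.85; v² = 0.0484.
t = (13.85 − 2.4)/0.0484 = 237 days (vs. the pure-advection estimate x/v = 282 d).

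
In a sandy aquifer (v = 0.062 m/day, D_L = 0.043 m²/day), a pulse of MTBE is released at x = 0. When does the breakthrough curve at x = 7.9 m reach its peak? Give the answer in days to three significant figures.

For the 1D instantaneous-source solution, setting ∂C/∂t = 0 at fixed x gives v²t² + 2Dt − x² = 0, so t = (√(D² + v²x²) − D)/v².
√(D² + v²x²) = √(0.043² + 0.062² × 7.9²) = 0.4917; v² = 0.003844.
t = (0.4917 − 0.043)/0.003844 = 117 days (vs. the pure-advection estimate x/v = 127 d).

117 days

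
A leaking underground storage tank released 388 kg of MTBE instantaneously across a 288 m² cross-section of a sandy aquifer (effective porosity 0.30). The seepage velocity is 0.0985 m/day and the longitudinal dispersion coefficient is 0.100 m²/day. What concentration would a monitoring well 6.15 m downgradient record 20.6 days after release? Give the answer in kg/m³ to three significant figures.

For an instantaneous plane source, C(x,t) = M/(n_e·A·√(4πDt)) · exp(−(x−vt)²/(4Dt)), with n_e·A the pore (flow) area.
Plume center vt = 0.0985 × 20.6 = 2.0291 m, so the well at 6.15 m is 4.1209 m downgradient of the peak.
√(4πDt) = 5.088 m, giving peak height M/(n_e·A·√(4πDt)) = 388/(0.30 × 288 × 5.088) = 0.8826 kg/m³.
(x−vt)²/(4Dt) = (4.1209)²/(4 × 0.100 × 20.6) = 2.061; exp(−2.061) = 0.1273.
C = 0.8826 × 0.1273 = 0.112 kg/m³.

0.112 kg/m³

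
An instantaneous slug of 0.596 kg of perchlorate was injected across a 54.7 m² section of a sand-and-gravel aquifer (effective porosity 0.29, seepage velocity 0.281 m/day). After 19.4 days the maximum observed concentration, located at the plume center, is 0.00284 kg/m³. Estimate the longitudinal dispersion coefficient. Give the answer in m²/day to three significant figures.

At the plume center C_max = M/(n_e·A·√(4πDt)), so D = M²/(4πt·(n_e·A·C_max)²).
n_e·A·C_max = 0.29 × 54.7 × 0.00284 = 0.04505 kg/m.
D = 0.596²/(4π × 19.4 × 0.04505²) = 0.718 m²/day.

0.718 m²/day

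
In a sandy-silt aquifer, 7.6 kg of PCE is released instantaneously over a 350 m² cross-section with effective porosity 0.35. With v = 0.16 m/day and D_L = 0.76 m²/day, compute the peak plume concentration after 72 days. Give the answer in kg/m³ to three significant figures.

The peak of an instantaneous 1D plume sits at x = vt; there the Gaussian factor is 1 and C_max = M/(n_e·A·√(4πDt)), where n_e·A is the pore area the mass is dissolved in.
√(4πDt) = √(4π × 0.76 × 72) = 26.22 m, so C_max = 7.6/(0.35 × 350 × 26.22) = 0.00237 kg/m³.

0.00237 kg/m³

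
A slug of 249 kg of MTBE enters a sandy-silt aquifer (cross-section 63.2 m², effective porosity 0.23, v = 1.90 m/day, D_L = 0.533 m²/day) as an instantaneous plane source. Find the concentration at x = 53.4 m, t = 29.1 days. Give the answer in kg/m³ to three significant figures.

For an instantaneous plane source, C(x,t) = M/(n_e·A·√(4πDt)) · exp(−(x−vt)²/(4Dt)), with n_e·A the pore (flow) area.
Plume center vt = 1.90 × 29.1 = 55.29 m, so the well at 53.4 m is 1.89 m upgradient of the peak.
√(4πDt) = 13.96 m, giving peak height M/(n_e·A·√(4πDt)) = 249/(0.23 × 63.2 × 13.96) = 1.227 kg/m³.
(x−vt)²/(4Dt) = (-1.89)²/(4 × 0.533 × 29.1) = 0.05758; exp(−0.05758) = 0.9440.
C = 1.227 × 0.9440 = 1.16 kg/m³.

1.16 kg/m³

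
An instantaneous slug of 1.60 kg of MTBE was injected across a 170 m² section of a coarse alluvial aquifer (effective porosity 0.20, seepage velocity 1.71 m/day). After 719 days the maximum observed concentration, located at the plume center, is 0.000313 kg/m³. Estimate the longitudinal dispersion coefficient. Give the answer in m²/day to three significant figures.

2.50 m²/day

At the plume center C_max = M/(n_e·A·√(4πDt)), so D = M²/(4πt·(n_e·A·C_max)²).
n_e·A·C_max = 0.20 × 170 × 0.000313 = 0.01064 kg/m.
D = 1.60²/(4π × 719 × 0.01064²) = 2.50 m²/day.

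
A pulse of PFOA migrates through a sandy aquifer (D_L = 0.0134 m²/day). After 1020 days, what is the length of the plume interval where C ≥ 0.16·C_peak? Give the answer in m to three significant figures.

20.0 m

The plume is Gaussian with σ = √(2Dt) = √(2 × 0.0134 × 1020) = 5.228 m.
C/C_peak = exp(−Δx²/(2σ²)) = 0.16 ⇒ Δx = σ·√(−2 ln 0.16) = 5.228 × 1.914 = 10.01 m.
Width = 2Δx = 20.0 m.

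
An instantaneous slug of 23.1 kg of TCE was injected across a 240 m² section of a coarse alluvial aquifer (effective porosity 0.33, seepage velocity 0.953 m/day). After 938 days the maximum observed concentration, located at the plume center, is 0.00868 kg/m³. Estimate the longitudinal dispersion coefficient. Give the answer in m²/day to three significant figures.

At the plume center C_max = M/(n_e·A·√(4πDt)), so D = M²/(4πt·(n_e·A·C_max)²).
n_e·A·C_max = 0.33 × 240 × 0.00868 = 0.6875 kg/m.
D = 23.1²/(4π × 938 × 0.6875²) = 0.0958 m²/day.

0.0958 m²/day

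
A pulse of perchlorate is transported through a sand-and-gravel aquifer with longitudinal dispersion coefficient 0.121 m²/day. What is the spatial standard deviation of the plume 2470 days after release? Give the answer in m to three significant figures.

Dispersive spreading gives a Gaussian with σ² = 2Dt; advection only shifts the center.
σ = √(2 × 0.121 × 2470) = 24.4 m.

24.4 m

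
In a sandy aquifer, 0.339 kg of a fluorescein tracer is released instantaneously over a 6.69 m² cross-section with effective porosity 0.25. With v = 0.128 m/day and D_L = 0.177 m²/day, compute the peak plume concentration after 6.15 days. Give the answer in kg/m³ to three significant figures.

0.0548 kg/m³

The peak of an instantaneous 1D plume sits at x = vt; there the Gaussian factor is 1 and C_max = M/(n_e·A·√(4πDt)), where n_e·A is the pore area the mass is dissolved in.
√(4πDt) = √(4π × 0.177 × 6.15) = 3.699 m, so C_max = 0.339/(0.25 × 6.69 × 3.699) = 0.0548 kg/m³.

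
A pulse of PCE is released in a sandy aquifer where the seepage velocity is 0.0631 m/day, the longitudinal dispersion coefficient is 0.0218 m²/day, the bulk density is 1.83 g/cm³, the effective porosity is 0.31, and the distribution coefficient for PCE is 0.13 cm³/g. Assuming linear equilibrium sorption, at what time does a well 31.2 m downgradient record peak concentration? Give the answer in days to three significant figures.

Retardation factor R = 1 + ρ_b·K_d/n = 1 + 1.83 × 0.13/0.31 = 1.767.
Sorption retards both mechanisms: v_R = v/R = 0.03571 m/day, D_R = D/R = 0.01234 m²/day.
Peak time from v_R²t² + 2D_R t − x² = 0: t = (√(D_R² + v_R²x²) − D_R)/v_R².
√(D_R² + v_R²x²) = √(0.01234² + 0.03571² × 31.2²) = 1.114; v_R² = 0.001275.
t = (1.114 − 0.01234)/0.001275 = 864 days.

864 days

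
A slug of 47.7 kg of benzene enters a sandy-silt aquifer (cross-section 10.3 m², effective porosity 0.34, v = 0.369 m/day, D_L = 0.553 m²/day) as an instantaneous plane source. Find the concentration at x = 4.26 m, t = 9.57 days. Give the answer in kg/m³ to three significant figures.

For an instantaneous plane source, C(x,t) = M/(n_e·A·√(4πDt)) · exp(−(x−vt)²/(4Dt)), with n_e·A the pore (flow) area.
Plume center vt = 0.369 × 9.57 = 3.53133 m, so the well at 4.26 m is 0.72867 m downgradient of the peak.
√(4πDt) = 8.155 m, giving peak height M/(n_e·A·√(4πDt)) = 47.7/(0.34 × 10.3 × 8.155) = 1.670 kg/m³.
(x−vt)²/(4Dt) = (0.72867)²/(4 × 0.553 × 9.57) = 0.02508; exp(−0.02508) = 0.9752.
C = 1.670 × 0.9752 = 1.63 kg/m³.

1.63 kg/m³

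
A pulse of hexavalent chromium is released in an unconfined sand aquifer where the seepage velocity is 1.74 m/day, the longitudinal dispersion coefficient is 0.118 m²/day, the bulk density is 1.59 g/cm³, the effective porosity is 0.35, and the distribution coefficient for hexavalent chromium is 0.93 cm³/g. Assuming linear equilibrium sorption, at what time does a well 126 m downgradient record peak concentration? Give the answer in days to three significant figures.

Retardation factor R = 1 + ρ_b·K_d/n = 1 + 1.59 × 0.93/0.35 = 5.225.
Sorption retards both mechanisms: v_R = v/R = 0.3330 m/day, D_R = D/R = 0.02258 m²/day.
Peak time from v_R²t² + 2D_R t − x² = 0: t = (√(D_R² + v_R²x²) − D_R)/v_R².
√(D_R² + v_R²x²) = √(0.02258² + 0.3330² × 126²) = 41.96; v_R² = 0.1109.
t = (41.96 − 0.02258)/0.1109 = 378 days.

378 days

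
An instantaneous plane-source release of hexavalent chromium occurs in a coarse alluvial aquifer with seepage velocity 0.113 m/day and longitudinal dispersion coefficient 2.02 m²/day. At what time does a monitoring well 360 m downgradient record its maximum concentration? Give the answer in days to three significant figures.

For the 1D instantaneous-source solution, setting ∂C/∂t = 0 at fixed x gives v²t² + 2Dt − x² = 0, so t = (√(D² + v²x²) − D)/v².
√(D² + v²x²) = √(2.02² + 0.113² × 360²) = 40.73; v² = 0.012769.
t = (40.73 − 2.02)/0.012769 = 3030 days (vs. the pure-advection estimate x/v = 3190 d).

3030 days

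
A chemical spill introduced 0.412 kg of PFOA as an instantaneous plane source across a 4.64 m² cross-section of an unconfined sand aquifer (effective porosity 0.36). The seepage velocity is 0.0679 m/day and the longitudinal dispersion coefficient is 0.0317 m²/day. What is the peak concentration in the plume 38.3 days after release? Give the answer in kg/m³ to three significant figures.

0.0631 kg/m³

The peak of an instantaneous 1D plume sits at x = vt; there the Gaussian factor is 1 and C_max = M/(n_e·A·√(4πDt)), where n_e·A is the pore area the mass is dissolved in.
√(4πDt) = √(4π × 0.0317 × 38.3) = 3.906 m, so C_max = 0.412/(0.36 × 4.64 × 3.906) = 0.0631 kg/m³.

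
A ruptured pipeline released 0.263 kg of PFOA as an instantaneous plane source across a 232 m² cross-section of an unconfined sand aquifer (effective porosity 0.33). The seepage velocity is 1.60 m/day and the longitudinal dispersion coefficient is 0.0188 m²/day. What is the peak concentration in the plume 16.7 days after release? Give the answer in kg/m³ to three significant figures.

0.00173 kg/m³

The peak of an instantaneous 1D plume sits at x = vt; there the Gaussian factor is 1 and C_max = M/(n_e·A·√(4πDt)), where n_e·A is the pore area the mass is dissolved in.
√(4πDt) = √(4π × 0.0188 × 16.7) = 1.986 m, so C_max = 0.263/(0.33 × 232 × 1.986) = 0.00173 kg/m³.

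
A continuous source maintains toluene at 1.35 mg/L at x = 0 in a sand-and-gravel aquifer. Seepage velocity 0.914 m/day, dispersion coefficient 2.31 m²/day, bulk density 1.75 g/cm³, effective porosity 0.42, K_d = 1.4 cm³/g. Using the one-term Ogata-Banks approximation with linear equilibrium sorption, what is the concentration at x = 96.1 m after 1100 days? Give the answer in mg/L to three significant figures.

1.31 mg/L

Retardation factor R = 1 + ρ_b·K_d/n = 1 + 1.75 × 1.4/0.42 = 6.833.
Sorption retards both mechanisms: v_R = v/R = 0.1338 m/day, D_R = D/R = 0.3381 m²/day.
v_R·t = 0.1338 × 1100 = 147.18 m; 2√(D_R t) = 38.57 m; argument = (96.1 − 147.18)/38.57 = -1.324.
C = C₀ × ½·erfc(-1.324) = 1.35 × 0.9694 = 1.31 mg/L.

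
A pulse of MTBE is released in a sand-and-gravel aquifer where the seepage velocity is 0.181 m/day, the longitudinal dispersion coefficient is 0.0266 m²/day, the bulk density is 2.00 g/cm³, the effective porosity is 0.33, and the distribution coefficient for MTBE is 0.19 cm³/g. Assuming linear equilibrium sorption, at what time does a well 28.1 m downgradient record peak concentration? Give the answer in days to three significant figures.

332 days

Retardation factor R = 1 + ρ_b·K_d/n = 1 + 2.00 × 0.19/0.33 = 2.152.
Sorption retards both mechanisms: v_R = v/R = 0.08411 m/day, D_R = D/R = 0.01236 m²/day.
Peak time from v_R²t² + 2D_R t − x² = 0: t = (√(D_R² + v_R²x²) − D_R)/v_R².
√(D_R² + v_R²x²) = √(0.01236² + 0.08411² × 28.1²) = 2.364; v_R² = 0.007074.
t = (2.364 − 0.01236)/0.007074 = 332 days.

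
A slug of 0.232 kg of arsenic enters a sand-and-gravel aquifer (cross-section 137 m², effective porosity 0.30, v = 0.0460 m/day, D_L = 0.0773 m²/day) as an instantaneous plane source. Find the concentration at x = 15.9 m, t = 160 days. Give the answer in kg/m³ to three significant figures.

0.000104 kg/m³

For an instantaneous plane source, C(x,t) = M/(n_e·A·√(4πDt)) · exp(−(x−vt)²/(4Dt)), with n_e·A the pore (flow) area.
Plume center vt = 0.0460 × 160 = 7.36 m, so the well at 15.9 m is 8.54 m downgradient of the peak.
√(4πDt) = 12.47 m, giving peak height M/(n_e·A·√(4πDt)) = 0.232/(0.30 × 137 × 12.47) = 0.0004527 kg/m³.
(x−vt)²/(4Dt) = (8.54)²/(4 × 0.0773 × 160) = 1.474; exp(−1.474) = 0.2290.
C = 0.0004527 × 0.2290 = 0.000104 kg/m³.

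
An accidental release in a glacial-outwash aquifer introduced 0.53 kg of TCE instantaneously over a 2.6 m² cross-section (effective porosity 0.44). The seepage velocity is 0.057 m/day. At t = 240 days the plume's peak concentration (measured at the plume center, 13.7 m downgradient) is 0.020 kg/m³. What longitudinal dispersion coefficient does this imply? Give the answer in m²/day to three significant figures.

At the plume center C_max = M/(n_e·A·√(4πDt)), so D = M²/(4πt·(n_e·A·C_max)²).
n_e·A·C_max = 0.44 × 2.6 × 0.020 = 0.02288 kg/m.
D = 0.53²/(4π × 240 × 0.02288²) = 0.178 m²/day.

0.178 m²/day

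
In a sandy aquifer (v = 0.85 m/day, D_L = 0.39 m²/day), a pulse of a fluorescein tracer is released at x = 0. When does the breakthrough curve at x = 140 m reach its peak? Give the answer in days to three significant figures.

For the 1D instantaneous-source solution, setting ∂C/∂t = 0 at fixed x gives v²t² + 2Dt − x² = 0, so t = (√(D² + v²x²) − D)/v².
√(D² + v²x²) = √(0.39² + 0.85² × 140²) = 119.0; v² = 0.7225.
t = (119.0 − 0.39)/0.7225 = 164 days (vs. the pure-advection estimate x/v = 165 d).

164 days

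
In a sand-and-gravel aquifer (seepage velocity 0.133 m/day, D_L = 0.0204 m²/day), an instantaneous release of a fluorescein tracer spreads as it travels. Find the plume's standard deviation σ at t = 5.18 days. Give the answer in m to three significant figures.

0.460 m

Dispersive spreading gives a Gaussian with σ² = 2Dt; advection only shifts the center.
σ = √(2 × 0.0204 × 5.18) = 0.460 m.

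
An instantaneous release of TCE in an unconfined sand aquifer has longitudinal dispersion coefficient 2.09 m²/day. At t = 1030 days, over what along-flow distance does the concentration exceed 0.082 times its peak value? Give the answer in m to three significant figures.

The plume is Gaussian with σ = √(2Dt) = √(2 × 2.09 × 1030) = 65.62 m.
C/C_peak = exp(−Δx²/(2σ²)) = 0.082 ⇒ Δx = σ·√(−2 ln 0.082) = 65.62 × 2.237 = 146.8 m.
Width = 2Δx = 294 m.

294 m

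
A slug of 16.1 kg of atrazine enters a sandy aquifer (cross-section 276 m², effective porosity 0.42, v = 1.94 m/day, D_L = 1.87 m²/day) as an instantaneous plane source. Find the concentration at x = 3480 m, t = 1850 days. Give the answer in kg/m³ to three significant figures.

0.000282 kg/m³

For an instantaneous plane source, C(x,t) = M/(n_e·A·√(4πDt)) · exp(−(x−vt)²/(4Dt)), with n_e·A the pore (flow) area.
Plume center vt = 1.94 × 1850 = 3589 m, so the well at 3480 m is 109 m upgradient of the peak.
√(4πDt) = 208.5 m, giving peak height M/(n_e·A·√(4πDt)) = 16.1/(0.42 × 276 × 208.5) = 0.0006661 kg/m³.
(x−vt)²/(4Dt) = (-109)²/(4 × 1.87 × 1850) = 0.8586; exp(−0.8586) = 0.4238.
C = 0.0006661 × 0.4238 = 0.000282 kg/m³.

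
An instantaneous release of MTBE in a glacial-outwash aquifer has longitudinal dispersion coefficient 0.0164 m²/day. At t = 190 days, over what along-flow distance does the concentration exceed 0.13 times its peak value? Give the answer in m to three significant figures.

10.1 m

The plume is Gaussian with σ = √(2Dt) = √(2 × 0.0164 × 190) = 2.496 m.
C/C_peak = exp(−Δx²/(2σ²)) = 0.13 ⇒ Δx = σ·√(−2 ln 0.13) = 2.496 × 2.020 = 5.042 m.
Width = 2Δx = 10.1 m.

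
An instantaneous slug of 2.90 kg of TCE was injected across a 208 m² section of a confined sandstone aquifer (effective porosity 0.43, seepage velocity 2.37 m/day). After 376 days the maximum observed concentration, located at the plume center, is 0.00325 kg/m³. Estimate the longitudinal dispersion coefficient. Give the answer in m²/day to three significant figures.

At the plume center C_max = M/(n_e·A·√(4πDt)), so D = M²/(4πt·(n_e·A·C_max)²).
n_e·A·C_max = 0.43 × 208 × 0.00325 = 0.2907 kg/m.
D = 2.90²/(4π × 376 × 0.2907²) = 0.0211 m²/day.

0.0211 m²/day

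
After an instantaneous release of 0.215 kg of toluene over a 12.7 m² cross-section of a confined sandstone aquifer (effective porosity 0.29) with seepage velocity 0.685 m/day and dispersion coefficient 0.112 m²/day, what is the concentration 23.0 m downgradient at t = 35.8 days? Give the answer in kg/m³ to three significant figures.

For an instantaneous plane source, C(x,t) = M/(n_e·A·√(4πDt)) · exp(−(x−vt)²/(4Dt)), with n_e·A the pore (flow) area.
Plume center vt = 0.685 × 35.8 = 24.523 m, so the well at 23.0 m is 1.523 m upgradient of the peak.
√(4πDt) = 7.098 m, giving peak height M/(n_e·A·√(4πDt)) = 0.215/(0.29 × 12.7 × 7.098) = 0.008224 kg/m³.
(x−vt)²/(4Dt) = (-1.523)²/(4 × 0.112 × 35.8) = 0.1446; exp(−0.1446) = 0.8654.
C = 0.008224 × 0.8654 = 0.00712 kg/m³.

0.00712 kg/m³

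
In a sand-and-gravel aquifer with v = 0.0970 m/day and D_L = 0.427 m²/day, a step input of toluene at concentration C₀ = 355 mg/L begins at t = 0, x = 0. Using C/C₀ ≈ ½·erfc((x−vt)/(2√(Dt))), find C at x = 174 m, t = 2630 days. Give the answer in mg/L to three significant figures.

340 mg/L

For a continuous step input, C/C₀ ≈ ½·erfc((x−vt)/(2√(Dt))).
vt = 0.0970 × 2630 = 255.11 m and 2√(Dt) = 2√(0.427 × 2630) = 67.02 m.
Argument (x−vt)/(2√(Dt)) = (174 − 255.11)/67.02 = -1.210; ½·erfc(-1.210) = 0.9565.
C = 355 × 0.9565 = 340 mg/L.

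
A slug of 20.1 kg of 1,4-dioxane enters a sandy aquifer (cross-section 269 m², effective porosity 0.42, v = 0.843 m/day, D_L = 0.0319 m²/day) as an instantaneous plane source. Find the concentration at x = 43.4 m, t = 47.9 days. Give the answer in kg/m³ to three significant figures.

0.00913 kg/m³

For an instantaneous plane source, C(x,t) = M/(n_e·A·√(4πDt)) · exp(−(x−vt)²/(4Dt)), with n_e·A the pore (flow) area.
Plume center vt = 0.843 × 47.9 = 40.3797 m, so the well at 43.4 m is 3.0203 m downgradient of the peak.
√(4πDt) = 4.382 m, giving peak height M/(n_e·A·√(4πDt)) = 20.1/(0.42 × 269 × 4.382) = 0.04060 kg/m³.
(x−vt)²/(4Dt) = (3.0203)²/(4 × 0.0319 × 47.9) = 1.492; exp(−1.492) = 0.2249.
C = 0.04060 × 0.2249 = 0.00913 kg/m³.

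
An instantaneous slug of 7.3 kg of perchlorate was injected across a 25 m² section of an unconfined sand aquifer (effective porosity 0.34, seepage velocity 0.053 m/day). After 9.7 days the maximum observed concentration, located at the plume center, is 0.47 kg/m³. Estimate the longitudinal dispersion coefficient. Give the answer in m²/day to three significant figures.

At the plume center C_max = M/(n_e·A·√(4πDt)), so D = M²/(4πt·(n_e·A·C_max)²).
n_e·A·C_max = 0.34 × 25 × 0.47 = 3.995 kg/m.
D = 7.3²/(4π × 9.7 × 3.995²) = 0.0274 m²/day.

0.0274 m²/day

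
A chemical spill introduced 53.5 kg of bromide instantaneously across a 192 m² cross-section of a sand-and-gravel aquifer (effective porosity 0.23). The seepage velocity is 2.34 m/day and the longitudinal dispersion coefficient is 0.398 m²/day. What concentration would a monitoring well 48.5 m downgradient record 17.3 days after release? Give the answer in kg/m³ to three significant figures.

For an instantaneous plane source, C(x,t) = M/(n_e·A·√(4πDt)) · exp(−(x−vt)²/(4Dt)), with n_e·A the pore (flow) area.
Plume center vt = 2.34 × 17.3 = 40.482 m, so the well at 48.5 m is 8.018 m downgradient of the peak.
√(4πDt) = 9.302 m, giving peak height M/(n_e·A·√(4πDt)) = 53.5/(0.23 × 192 × 9.302) = 0.1302 kg/m³.
(x−vt)²/(4Dt) = (8.018)²/(4 × 0.398 × 17.3) = 2.334; exp(−2.334) = 0.09691.
C = 0.1302 × 0.09691 = 0.0126 kg/m³.

0.0126 kg/m³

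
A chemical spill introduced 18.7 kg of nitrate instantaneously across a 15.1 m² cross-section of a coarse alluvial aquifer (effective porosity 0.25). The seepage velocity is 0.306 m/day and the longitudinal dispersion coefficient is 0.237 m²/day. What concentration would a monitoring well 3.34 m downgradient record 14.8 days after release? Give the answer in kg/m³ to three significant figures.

0.675 kg/m³

For an instantaneous plane source, C(x,t) = M/(n_e·A·√(4πDt)) · exp(−(x−vt)²/(4Dt)), with n_e·A the pore (flow) area.
Plume center vt = 0.306 × 14.8 = 4.5288 m, so the well at 3.34 m is 1.1888 m upgradient of the peak.
√(4πDt) = 6.639 m, giving peak height M/(n_e·A·√(4πDt)) = 18.7/(0.25 × 15.1 × 6.639) = 0.7461 kg/m³.
(x−vt)²/(4Dt) = (-1.1888)²/(4 × 0.237 × 14.8) = 0.1007; exp(−0.1007) = 0.9042.
C = 0.7461 × 0.9042 = 0.675 kg/m³.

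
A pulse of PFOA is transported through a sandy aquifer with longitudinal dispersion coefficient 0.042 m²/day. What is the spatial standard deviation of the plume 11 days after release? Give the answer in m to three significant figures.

Dispersive spreading gives a Gaussian with σ² = 2Dt; advection only shifts the center.
σ = √(2 × 0.042 × 11) = 0.961 m.

0.961 m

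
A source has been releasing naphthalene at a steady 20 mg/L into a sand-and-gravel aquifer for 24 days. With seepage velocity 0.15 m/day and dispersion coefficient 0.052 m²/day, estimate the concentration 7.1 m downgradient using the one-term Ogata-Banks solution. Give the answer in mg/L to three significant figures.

For a continuous step input, C/C₀ ≈ ½·erfc((x−vt)/(2√(Dt))).
vt = 0.15 × 24 = 3.6 m and 2√(Dt) = 2√(0.052 × 24) = 2.234 m.
Argument (x−vt)/(2√(Dt)) = (7.1 − 3.6)/2.234 = 1.567; ½·erfc(1.567) = 0.01334.
C = 20 × 0.01334 = 0.267 mg/L.

0.267 mg/L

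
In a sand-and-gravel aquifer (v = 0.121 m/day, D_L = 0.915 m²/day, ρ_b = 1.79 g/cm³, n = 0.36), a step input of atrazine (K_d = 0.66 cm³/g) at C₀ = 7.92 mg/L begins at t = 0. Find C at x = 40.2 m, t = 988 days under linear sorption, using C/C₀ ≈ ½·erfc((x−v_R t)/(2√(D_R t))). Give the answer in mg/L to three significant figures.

2.18 mg/L

Retardation factor R = 1 + ρ_b·K_d/n = 1 + 1.79 × 0.66/0.36 = 4.282.
Sorption retards both mechanisms: v_R = v/R = 0.02826 m/day, D_R = D/R = 0.2137 m²/day.
v_R·t = 0.02826 × 988 = 27.92088 m; 2√(D_R t) = 29.06 m; argument = (40.2 − 27.92088)/29.06 = 0.4225.
C = C₀ × ½·erfc(0.4225) = 7.92 × 0.2751 = 2.18 mg/L.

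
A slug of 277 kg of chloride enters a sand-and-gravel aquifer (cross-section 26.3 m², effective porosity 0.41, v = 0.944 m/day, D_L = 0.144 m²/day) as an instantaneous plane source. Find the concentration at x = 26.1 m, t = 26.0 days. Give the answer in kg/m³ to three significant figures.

For an instantaneous plane source, C(x,t) = M/(n_e·A·√(4πDt)) · exp(−(x−vt)²/(4Dt)), with n_e·A the pore (flow) area.
Plume center vt = 0.944 × 26.0 = 24.544 m, so the well at 26.1 m is 1.556 m downgradient of the peak.
√(4πDt) = 6.859 m, giving peak height M/(n_e·A·√(4πDt)) = 277/(0.41 × 26.3 × 6.859) = 3.745 kg/m³.
(x−vt)²/(4Dt) = (1.556)²/(4 × 0.144 × 26.0) = 0.1617; exp(−0.1617) = 0.8507.
C = 3.745 × 0.8507 = 3.19 kg/m³.

3.19 kg/m³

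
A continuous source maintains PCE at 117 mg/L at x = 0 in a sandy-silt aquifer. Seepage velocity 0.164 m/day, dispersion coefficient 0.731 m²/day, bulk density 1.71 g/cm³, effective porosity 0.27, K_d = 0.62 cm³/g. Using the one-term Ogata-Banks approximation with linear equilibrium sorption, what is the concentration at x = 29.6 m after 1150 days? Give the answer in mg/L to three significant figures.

79.7 mg/L

Retardation factor R = 1 + ρ_b·K_d/n = 1 + 1.71 × 0.62/0.27 = 4.927.
Sorption retards both mechanisms: v_R = v/R = 0.03329 m/day, D_R = D/R = 0.1484 m²/day.
v_R·t = 0.03329 × 1150 = 38.2835 m; 2√(D_R t) = 26.13 m; argument = (29.6 − 38.2835)/26.13 = -0.3323.
C = C₀ × ½·erfc(-0.3323) = 117 × 0.6808 = 79.7 mg/L.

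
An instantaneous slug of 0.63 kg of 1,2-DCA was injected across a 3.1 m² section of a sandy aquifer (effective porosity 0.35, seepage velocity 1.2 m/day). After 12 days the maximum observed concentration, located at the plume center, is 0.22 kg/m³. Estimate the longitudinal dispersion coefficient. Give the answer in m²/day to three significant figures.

At the plume center C_max = M/(n_e·A·√(4πDt)), so D = M²/(4πt·(n_e·A·C_max)²).
n_e·A·C_max = 0.35 × 3.1 × 0.22 = 0.2387 kg/m.
D = 0.63²/(4π × 12 × 0.2387²) = 0.0462 m²/day.

0.0462 m²/day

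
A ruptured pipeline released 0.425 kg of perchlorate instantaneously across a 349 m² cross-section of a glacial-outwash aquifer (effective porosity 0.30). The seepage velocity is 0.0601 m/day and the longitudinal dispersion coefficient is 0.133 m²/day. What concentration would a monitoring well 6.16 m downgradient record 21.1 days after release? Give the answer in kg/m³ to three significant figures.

8.11e-05 kg/m³

For an instantaneous plane source, C(x,t) = M/(n_e·A·√(4πDt)) · exp(−(x−vt)²/(4Dt)), with n_e·A the pore (flow) area.
Plume center vt = 0.0601 × 21.1 = 1.26811 m, so the well at 6.16 m is 4.89189 m downgradient of the peak.
√(4πDt) = 5.938 m, giving peak height M/(n_e·A·√(4πDt)) = 0.425/(0.30 × 349 × 5.938) = 0.0006836 kg/m³.
(x−vt)²/(4Dt) = (4.89189)²/(4 × 0.133 × 21.1) = 2.132; exp(−2.132) = 0.1186.
C = 0.0006836 × 0.1186 = 8.11e-05 kg/m³.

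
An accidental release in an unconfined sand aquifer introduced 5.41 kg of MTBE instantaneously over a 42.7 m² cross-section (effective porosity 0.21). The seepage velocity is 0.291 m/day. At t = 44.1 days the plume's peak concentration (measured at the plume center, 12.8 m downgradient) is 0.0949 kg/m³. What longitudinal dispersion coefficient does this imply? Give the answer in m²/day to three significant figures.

At the plume center C_max = M/(n_e·A·√(4πDt)), so D = M²/(4πt·(n_e·A·C_max)²).
n_e·A·C_max = 0.21 × 42.7 × 0.0949 = 0.8510 kg/m.
D = 5.41²/(4π × 44.1 × 0.8510²) = 0.0729 m²/day.

0.0729 m²/day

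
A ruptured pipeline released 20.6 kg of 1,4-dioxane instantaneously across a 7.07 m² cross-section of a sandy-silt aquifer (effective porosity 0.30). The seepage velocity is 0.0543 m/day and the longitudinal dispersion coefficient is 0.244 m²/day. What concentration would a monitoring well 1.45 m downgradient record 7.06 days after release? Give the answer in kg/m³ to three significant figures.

For an instantaneous plane source, C(x,t) = M/(n_e·A·√(4πDt)) · exp(−(x−vt)²/(4Dt)), with n_e·A the pore (flow) area.
Plume center vt = 0.0543 × 7.06 = 0.383358 m, so the well at 1.45 m is 1.066642 m downgradient of the peak.
√(4πDt) = 4.653 m, giving peak height M/(n_e·A·√(4πDt)) = 20.6/(0.30 × 7.07 × 4.653) = 2.087 kg/m³.
(x−vt)²/(4Dt) = (1.066642)²/(4 × 0.244 × 7.06) = 0.1651; exp(−0.1651) = 0.8478.
C = 2.087 × 0.8478 = 1.77 kg/m³.

1.77 kg/m³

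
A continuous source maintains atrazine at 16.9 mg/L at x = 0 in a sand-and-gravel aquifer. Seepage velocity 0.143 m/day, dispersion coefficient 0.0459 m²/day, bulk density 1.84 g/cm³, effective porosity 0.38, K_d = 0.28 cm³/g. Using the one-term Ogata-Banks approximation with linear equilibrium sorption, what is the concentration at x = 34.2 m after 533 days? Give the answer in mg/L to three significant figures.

Retardation factor R = 1 + ρ_b·K_d/n = 1 + 1.84 × 0.28/0.38 = 2.356.
Sorption retards both mechanisms: v_R = v/R = 0.06070 m/day, D_R = D/R = 0.01948 m²/day.
v_R·t = 0.06070 × 533 = 32.3531 m; 2√(D_R t) = 6.444 m; argument = (34.2 − 32.3531)/6.444 = 0.2866.
C = C₀ × ½·erfc(0.2866) = 16.9 × 0.3426 = 5.79 mg/L.

5.79 mg/L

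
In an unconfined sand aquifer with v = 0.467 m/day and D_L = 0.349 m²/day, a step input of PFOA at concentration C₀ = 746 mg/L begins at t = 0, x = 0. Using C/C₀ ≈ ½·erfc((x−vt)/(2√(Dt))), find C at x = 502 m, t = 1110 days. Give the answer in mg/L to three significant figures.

For a continuous step input, C/C₀ ≈ ½·erfc((x−vt)/(2√(Dt))).
vt = 0.467 × 1110 = 518.37 m and 2√(Dt) = 2√(0.349 × 1110) = 39.36 m.
Argument (x−vt)/(2√(Dt)) = (502 − 518.37)/39.36 = -0.4159; ½·erfc(-0.4159) = 0.7218.
C = 746 × 0.7218 = 538 mg/L.

538 mg/L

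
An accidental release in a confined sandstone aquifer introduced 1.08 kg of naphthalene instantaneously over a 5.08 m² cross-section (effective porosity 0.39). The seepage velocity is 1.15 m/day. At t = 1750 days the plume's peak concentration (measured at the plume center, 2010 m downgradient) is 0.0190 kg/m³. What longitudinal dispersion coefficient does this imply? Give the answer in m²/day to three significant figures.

At the plume center C_max = M/(n_e·A·√(4πDt)), so D = M²/(4πt·(n_e·A·C_max)²).
n_e·A·C_max = 0.39 × 5.08 × 0.0190 = 0.03764 kg/m.
D = 1.08²/(4π × 1750 × 0.03764²) = 0.0374 m²/day.

0.0374 m²/day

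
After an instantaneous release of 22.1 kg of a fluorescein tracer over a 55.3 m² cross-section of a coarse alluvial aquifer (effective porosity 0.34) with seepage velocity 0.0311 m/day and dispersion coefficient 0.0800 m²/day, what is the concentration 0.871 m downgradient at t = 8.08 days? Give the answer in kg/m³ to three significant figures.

For an instantaneous plane source, C(x,t) = M/(n_e·A·√(4πDt)) · exp(−(x−vt)²/(4Dt)), with n_e·A the pore (flow) area.
Plume center vt = 0.0311 × 8.08 = 0.251288 m, so the well at 0.871 m is 0.619712 m downgradient of the peak.
√(4πDt) = 2.850 m, giving peak height M/(n_e·A·√(4πDt)) = 22.1/(0.34 × 55.3 × 2.850) = 0.4124 kg/m³.
(x−vt)²/(4Dt) = (0.619712)²/(4 × 0.0800 × 8.08) = 0.1485; exp(−0.1485) = 0.8620.
C = 0.4124 × 0.8620 = 0.355 kg/m³.

0.355 kg/m³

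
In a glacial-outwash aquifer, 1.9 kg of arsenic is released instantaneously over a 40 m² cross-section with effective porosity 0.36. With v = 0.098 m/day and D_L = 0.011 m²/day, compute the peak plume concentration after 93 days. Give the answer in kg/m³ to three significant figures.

0.0368 kg/m³

The peak of an instantaneous 1D plume sits at x = vt; there the Gaussian factor is 1 and C_max = M/(n_e·A·√(4πDt)), where n_e·A is the pore area the mass is dissolved in.
√(4πDt) = √(4π × 0.011 × 93) = 3.585 m, so C_max = 1.9/(0.36 × 40 × 3.585) = 0.0368 kg/m³.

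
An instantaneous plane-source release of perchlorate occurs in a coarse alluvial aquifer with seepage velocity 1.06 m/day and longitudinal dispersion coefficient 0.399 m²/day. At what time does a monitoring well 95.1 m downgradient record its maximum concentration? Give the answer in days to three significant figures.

For the 1D instantaneous-source solution, setting ∂C/∂t = 0 at fixed x gives v²t² + 2Dt − x² = 0, so t = (√(D² + v²x²) − D)/v².
√(D² + v²x²) = √(0.399² + 1.06² × 95.1²) = 100.8; v² = 1.1236.
t = (100.8 − 0.399)/1.1236 = 89.4 days (vs. the pure-advection estimate x/v = 89.7 d).

89.4 days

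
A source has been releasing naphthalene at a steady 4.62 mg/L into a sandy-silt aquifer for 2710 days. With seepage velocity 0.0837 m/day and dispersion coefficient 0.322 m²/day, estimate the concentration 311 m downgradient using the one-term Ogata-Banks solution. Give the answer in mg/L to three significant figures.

For a continuous step input, C/C₀ ≈ ½·erfc((x−vt)/(2√(Dt))).
vt = 0.0837 × 2710 = 226.827 m and 2√(Dt) = 2√(0.322 × 2710) = 59.08 m.
Argument (x−vt)/(2√(Dt)) = (311 − 226.827)/59.08 = 1.425; ½·erfc(1.425) = 0.02194.
C = 4.62 × 0.02194 = 0.101 mg/L.

0.101 mg/L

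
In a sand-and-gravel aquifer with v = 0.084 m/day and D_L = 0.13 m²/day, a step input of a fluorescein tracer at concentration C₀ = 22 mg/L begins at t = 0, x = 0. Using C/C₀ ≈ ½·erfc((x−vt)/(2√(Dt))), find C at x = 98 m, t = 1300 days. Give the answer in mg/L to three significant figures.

For a continuous step input, C/C₀ ≈ ½·erfc((x−vt)/(2√(Dt))).
vt = 0.084 × 1300 = 109.2 m and 2√(Dt) = 2√(0.13 × 1300) = 26.00 m.
Argument (x−vt)/(2√(Dt)) = (98 − 109.2)/26.00 = -0.4308; ½·erfc(-0.4308) = 0.7288.
C = 22 × 0.7288 = 16.0 mg/L.

16.0 mg/L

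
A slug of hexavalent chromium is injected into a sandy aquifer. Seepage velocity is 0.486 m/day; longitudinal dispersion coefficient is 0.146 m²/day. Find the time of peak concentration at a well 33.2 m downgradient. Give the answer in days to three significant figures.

67.7 days

For the 1D instantaneous-source solution, setting ∂C/∂t = 0 at fixed x gives v²t² + 2Dt − x² = 0, so t = (√(D² + v²x²) − D)/v².
√(D² + v²x²) = √(0.146² + 0.486² × 33.2²) = 16.14; v² = 0.236196.
t = (16.14 − 0.146)/0.236196 = 67.7 days (vs. the pure-advection estimate x/v = 68.3 d).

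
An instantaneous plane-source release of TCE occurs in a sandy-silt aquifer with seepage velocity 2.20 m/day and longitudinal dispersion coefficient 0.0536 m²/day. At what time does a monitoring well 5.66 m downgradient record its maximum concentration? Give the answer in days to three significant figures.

For the 1D instantaneous-source solution, setting ∂C/∂t = 0 at fixed x gives v²t² + 2Dt − x² = 0, so t = (√(D² + v²x²) − D)/v².
√(D² + v²x²) = √(0.0536² + 2.20² × 5.66²) = 12.45; v² = 4.84.
t = (12.45 − 0.0536)/4.84 = 2.56 days (vs. the pure-advection estimate x/v = 2.57 d).

2.56 days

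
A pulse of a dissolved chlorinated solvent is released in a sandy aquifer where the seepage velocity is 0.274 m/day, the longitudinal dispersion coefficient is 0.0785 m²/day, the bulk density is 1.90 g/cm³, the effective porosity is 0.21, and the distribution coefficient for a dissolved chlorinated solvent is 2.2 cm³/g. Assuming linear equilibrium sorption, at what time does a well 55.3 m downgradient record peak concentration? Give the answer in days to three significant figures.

Retardation factor R = 1 + ρ_b·K_d/n = 1 + 1.90 × 2.2/0.21 = 20.90.
Sorption retards both mechanisms: v_R = v/R = 0.01311 m/day, D_R = D/R = 0.003756 m²/day.
Peak time from v_R²t² + 2D_R t − x² = 0: t = (√(D_R² + v_R²x²) − D_R)/v_R².
√(D_R² + v_R²x²) = √(0.003756² + 0.01311² × 55.3²) = 0.7250; v_R² = 0.0001719.
t = (0.7250 − 0.003756)/0.0001719 = 4200 days.

4200 days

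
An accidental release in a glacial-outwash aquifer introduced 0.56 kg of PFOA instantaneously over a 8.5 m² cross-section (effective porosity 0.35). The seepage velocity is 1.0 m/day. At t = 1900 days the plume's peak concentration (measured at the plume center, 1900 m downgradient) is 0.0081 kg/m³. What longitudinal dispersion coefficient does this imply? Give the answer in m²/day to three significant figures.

0.0226 m²/day

At the plume center C_max = M/(n_e·A·√(4πDt)), so D = M²/(4πt·(n_e·A·C_max)²).
n_e·A·C_max = 0.35 × 8.5 × 0.0081 = 0.02410 kg/m.
D = 0.56²/(4π × 1900 × 0.02410²) = 0.0226 m²/day.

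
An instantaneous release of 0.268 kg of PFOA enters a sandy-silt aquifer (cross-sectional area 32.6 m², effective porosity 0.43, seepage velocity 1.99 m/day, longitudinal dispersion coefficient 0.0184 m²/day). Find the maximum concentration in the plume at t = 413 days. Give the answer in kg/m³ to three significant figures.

The peak of an instantaneous 1D plume sits at x = vt; there the Gaussian factor is 1 and C_max = M/(n_e·A·√(4πDt)), where n_e·A is the pore area the mass is dissolved in.
√(4πDt) = √(4π × 0.0184 × 413) = 9.772 m, so C_max = 0.268/(0.43 × 32.6 × 9.772) = 0.00196 kg/m³.

0.00196 kg/m³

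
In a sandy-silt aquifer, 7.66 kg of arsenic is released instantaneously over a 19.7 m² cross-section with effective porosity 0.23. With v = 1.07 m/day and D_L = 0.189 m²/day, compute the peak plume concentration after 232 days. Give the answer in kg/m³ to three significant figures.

The peak of an instantaneous 1D plume sits at x = vt; there the Gaussian factor is 1 and C_max = M/(n_e·A·√(4πDt)), where n_e·A is the pore area the mass is dissolved in.
√(4πDt) = √(4π × 0.189 × 232) = 23.47 m, so C_max = 7.66/(0.23 × 19.7 × 23.47) = 0.0720 kg/m³.

0.0720 kg/m³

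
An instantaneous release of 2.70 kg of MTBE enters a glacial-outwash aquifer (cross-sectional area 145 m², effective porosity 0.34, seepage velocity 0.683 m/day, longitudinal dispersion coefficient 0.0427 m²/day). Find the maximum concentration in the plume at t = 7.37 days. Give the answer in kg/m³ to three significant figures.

0.0275 kg/m³

The peak of an instantaneous 1D plume sits at x = vt; there the Gaussian factor is 1 and C_max = M/(n_e·A·√(4πDt)), where n_e·A is the pore area the mass is dissolved in.
√(4πDt) = √(4π × 0.0427 × 7.37) = 1.989 m, so C_max = 2.70/(0.34 × 145 × 1.989) = 0.0275 kg/m³.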